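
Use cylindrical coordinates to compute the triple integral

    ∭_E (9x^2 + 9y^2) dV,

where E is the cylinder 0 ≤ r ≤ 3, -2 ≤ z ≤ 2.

In cylindrical coordinates, x = r cos(θ), y = r sin(θ), z = z, and dV = r dr dθ dz.

The integrand becomes 9r^2, so

    ∭_E (9x^2 + 9y^2) dV = ∫_{0}^{2π} ∫_{0}^{3} ∫_{-2}^{2} (9r^2) · r dz dr dθ.

Inner (z): 36r^3.
Middle (r from 0 to 3): 729.
Outer (θ): 1458π.

Therefore the triple integral equals 1458π.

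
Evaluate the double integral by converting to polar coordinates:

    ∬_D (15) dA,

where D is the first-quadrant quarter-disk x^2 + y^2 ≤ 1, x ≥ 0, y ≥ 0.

The region D is 0 ≤ r ≤ 1, 0 ≤ θ ≤ π/2 in polar coordinates, where x = r cos(θ), y = r sin(θ), and dA = r dr dθ.

Under the substitution, the integrand becomes 15, so

    ∬_D (15) dA = ∫_{0}^{π/2} ∫_{0}^{1} (15) · r dr dθ.

Inner integral (in r): ∫_{0}^{1} (15) · r dr = 15/2.

Outer integral (in θ): ∫_{0}^{π/2} (15/2) dθ = 15π/4.

Therefore ∬_D (15) dA = 15π/4.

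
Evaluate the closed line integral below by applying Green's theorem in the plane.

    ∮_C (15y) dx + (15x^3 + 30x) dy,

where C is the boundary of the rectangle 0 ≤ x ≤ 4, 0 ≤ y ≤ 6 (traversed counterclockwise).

Green's theorem converts the closed line integral into a double integral over the enclosed region D:

    ∮_C P dx + Q dy = ∬_D (∂Q/∂x - ∂P/∂y) dA.

Here P = 15y, Q = 15x^3 + 30x, so

    ∂Q/∂x = 45x^2 + 30,    ∂P/∂y = 15,
    ∂Q/∂x - ∂P/∂y = 45x^2 + 15.

D is the region 0 ≤ x ≤ 4, 0 ≤ y ≤ 6. Evaluating the double integral:

    ∬_D (45x^2 + 15) dA = ∫_0^{4} ∫_0^{6} (45x^2 + 15) dy dx.

Inner (y from 0 to 6): 270x^2 + 90.
Outer (x from 0 to 4): 6120.

Therefore ∮_C P dx + Q dy = 6120.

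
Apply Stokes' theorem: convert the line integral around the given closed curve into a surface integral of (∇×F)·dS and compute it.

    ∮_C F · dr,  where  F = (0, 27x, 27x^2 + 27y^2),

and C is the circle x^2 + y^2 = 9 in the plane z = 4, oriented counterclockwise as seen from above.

Let S be the flat disk x^2 + y^2 ≤ 9 in the plane z = 4, with upward unit normal n̂ = ẑ. By Stokes' theorem,

    ∮_C F · dr = ∬_S (∇ × F) · n̂ dS = ∬_D (curl F)_z dA,

where D is the disk x^2 + y^2 ≤ 9.

Compute the curl of F = (0, 27x, 27x^2 + 27y^2):
    (∇ × F)_x = ∂F_z/∂y - ∂F_y/∂z = 54y,
    (∇ × F)_y = ∂F_x/∂z - ∂F_z/∂x = -54x,
    (∇ × F)_z = ∂F_y/∂x - ∂F_x/∂y = 27.

On z = 4, (curl F)_z = 27.

Convert to polar (x = r cos θ, y = r sin θ, dA = r dr dθ); the integrand becomes 27, so

    ∬_D (curl F)_z dA = ∫_0^{2π} ∫_0^{3} (27) · r dr dθ.

Inner (r from 0 to 3): 243/2.
Outer (θ from 0 to 2π): 243π.

Therefore ∮_C F · dr = 243π.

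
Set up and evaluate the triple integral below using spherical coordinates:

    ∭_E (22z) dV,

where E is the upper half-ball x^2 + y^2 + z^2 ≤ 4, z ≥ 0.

In spherical coordinates, x = ρ sin(φ) cos(θ), y = ρ sin(φ) sin(θ), z = ρ cos(φ), and dV = ρ^2 sin(φ) dρ dφ dθ.

The integrand becomes 22ρ cos(φ), so

    ∭_E (22z) dV = ∫_{0}^{2π} ∫_{0}^{π/2} ∫_{0}^{2} (22ρ cos(φ)) · ρ^2 sin(φ) dρ dφ dθ.

Inner (ρ): 44sin(2φ).
Middle (φ): 44.
Outer (θ): 88π.

Therefore the triple integral equals 88π.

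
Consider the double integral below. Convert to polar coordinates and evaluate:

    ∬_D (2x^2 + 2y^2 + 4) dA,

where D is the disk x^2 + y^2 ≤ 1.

The region D is 0 ≤ r ≤ 1, 0 ≤ θ ≤ 2π in polar coordinates, where x = r cos(θ), y = r sin(θ), and dA = r dr dθ.

Under the substitution, the integrand becomes 2r^2 + 4, so

    ∬_D (2x^2 + 2y^2 + 4) dA = ∫_{0}^{2π} ∫_{0}^{1} (2r^2 + 4) · r dr dθ.

Inner integral (in r): ∫_{0}^{1} (2r^2 + 4) · r dr = 5/2.

Outer integral (in θ): ∫_{0}^{2π} (5/2) dθ = 5π.

Therefore ∬_D (2x^2 + 2y^2 + 4) dA = 5π.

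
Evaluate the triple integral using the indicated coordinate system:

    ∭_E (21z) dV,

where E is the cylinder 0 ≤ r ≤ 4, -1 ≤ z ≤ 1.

In cylindrical coordinates, x = r cos(θ), y = r sin(θ), z = z, and dV = r dr dθ dz.

The integrand becomes 21z, so

    ∭_E (21z) dV = ∫_{0}^{2π} ∫_{0}^{4} ∫_{-1}^{1} (21z) · r dz dr dθ.

Inner (z): 0.
Middle (r from 0 to 4): 0.
Outer (θ): 0.

Therefore the triple integral equals 0.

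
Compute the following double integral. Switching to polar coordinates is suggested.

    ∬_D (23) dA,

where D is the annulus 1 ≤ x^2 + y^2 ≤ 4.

The region D is 1 ≤ r ≤ 2, 0 ≤ θ ≤ 2π in polar coordinates, where x = r cos(θ), y = r sin(θ), and dA = r dr dθ.

Under the substitution, the integrand becomes 23, so

    ∬_D (23) dA = ∫_{0}^{2π} ∫_{1}^{2} (23) · r dr dθ.

Inner integral (in r): ∫_{1}^{2} (23) · r dr = 69/2.

Outer integral (in θ): ∫_{0}^{2π} (69/2) dθ = 69π.

Therefore ∬_D (23) dA = 69π.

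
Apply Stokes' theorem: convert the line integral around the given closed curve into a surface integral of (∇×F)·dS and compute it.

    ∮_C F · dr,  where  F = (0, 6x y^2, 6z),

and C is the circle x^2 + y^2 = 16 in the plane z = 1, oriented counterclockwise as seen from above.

Let S be the flat disk x^2 + y^2 ≤ 16 in the plane z = 1, with upward unit normal n̂ = ẑ. By Stokes' theorem,

    ∮_C F · dr = ∬_S (∇ × F) · n̂ dS = ∬_D (curl F)_z dA,

where D is the disk x^2 + y^2 ≤ 16.

Compute the curl of F = (0, 6x y^2, 6z):
    (∇ × F)_x = ∂F_z/∂y - ∂F_y/∂z = 0,
    (∇ × F)_y = ∂F_x/∂z - ∂F_z/∂x = 0,
    (∇ × F)_z = ∂F_y/∂x - ∂F_x/∂y = 6y^2.

On z = 1, (curl F)_z = 6y^2.

Convert to polar (x = r cos θ, y = r sin θ, dA = r dr dθ); the integrand becomes 6r^2sin(θ)^2, so

    ∬_D (curl F)_z dA = ∫_0^{2π} ∫_0^{4} (6r^2sin(θ)^2) · r dr dθ.

Inner (r from 0 to 4): 384sin(θ)^2.
Outer (θ from 0 to 2π): 384π.

Therefore ∮_C F · dr = 384π.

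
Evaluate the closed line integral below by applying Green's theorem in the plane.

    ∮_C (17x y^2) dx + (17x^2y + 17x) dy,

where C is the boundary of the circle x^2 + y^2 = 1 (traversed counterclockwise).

Green's theorem converts the closed line integral into a double integral over the enclosed region D:

    ∮_C P dx + Q dy = ∬_D (∂Q/∂x - ∂P/∂y) dA.

Here P = 17x y^2, Q = 17x^2y + 17x, so

    ∂Q/∂x = 34x y + 17,    ∂P/∂y = 34x y,
    ∂Q/∂x - ∂P/∂y = 17.

D is the region x^2 + y^2 ≤ 1. Evaluating the double integral:

In polar coordinates (x = r cos θ, y = r sin θ, dA = r dr dθ) the integrand becomes 17, so

    ∬_D (17) dA = ∫_0^{2π} ∫_0^{1} (17) · r dr dθ.

Inner (r from 0 to 1): 17/2.
Outer (θ from 0 to 2π): 17π.

Therefore ∮_C P dx + Q dy = 17π.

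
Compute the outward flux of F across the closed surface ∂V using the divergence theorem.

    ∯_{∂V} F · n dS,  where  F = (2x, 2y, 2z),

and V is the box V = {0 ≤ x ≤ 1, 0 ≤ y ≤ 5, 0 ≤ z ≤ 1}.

By the divergence theorem,

    ∯_{∂V} F · n dS = ∭_V (∇ · F) dV.

Compute the divergence:
    ∇ · F = ∂F_x/∂x + ∂F_y/∂y + ∂F_z/∂z = 2 + 2 + 2 = 6.

V is a rectangular box, so dV = dx dy dz with 0 ≤ x ≤ 1, 0 ≤ y ≤ 5, 0 ≤ z ≤ 1.

Integrate (6) over V as an iterated integral:

    ∭_V (∇·F) dV = ∫_0^{1} ∫_0^{5} ∫_0^{1} (6) dz dy dx.

Inner (z from 0 to 1): 6.
Middle (y from 0 to 5): 30.
Outer (x from 0 to 1): 30.

Therefore ∯_{∂V} F · n dS = 30.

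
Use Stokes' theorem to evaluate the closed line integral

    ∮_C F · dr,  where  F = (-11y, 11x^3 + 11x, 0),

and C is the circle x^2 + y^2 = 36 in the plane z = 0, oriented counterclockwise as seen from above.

Let S be the flat disk x^2 + y^2 ≤ 36 in the plane z = 0, with upward unit normal n̂ = ẑ. By Stokes' theorem,

    ∮_C F · dr = ∬_S (∇ × F) · n̂ dS = ∬_D (curl F)_z dA,

where D is the disk x^2 + y^2 ≤ 36.

Compute the curl of F = (-11y, 11x^3 + 11x, 0):
    (∇ × F)_x = ∂F_z/∂y - ∂F_y/∂z = 0,
    (∇ × F)_y = ∂F_x/∂z - ∂F_z/∂x = 0,
    (∇ × F)_z = ∂F_y/∂x - ∂F_x/∂y = 33x^2 + 22.

On z = 0, (curl F)_z = 33x^2 + 22.

Convert to polar (x = r cos θ, y = r sin θ, dA = r dr dθ); the integrand becomes 33r^2cos(θ)^2 + 22, so

    ∬_D (curl F)_z dA = ∫_0^{2π} ∫_0^{6} (33r^2cos(θ)^2 + 22) · r dr dθ.

Inner (r from 0 to 6): 10692cos(θ)^2 + 396.
Outer (θ from 0 to 2π): 11484π.

Therefore ∮_C F · dr = 11484π.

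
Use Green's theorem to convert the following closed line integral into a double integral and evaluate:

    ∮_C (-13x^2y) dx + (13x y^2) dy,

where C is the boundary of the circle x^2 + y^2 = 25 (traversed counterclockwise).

Green's theorem converts the closed line integral into a double integral over the enclosed region D:

    ∮_C P dx + Q dy = ∬_D (∂Q/∂x - ∂P/∂y) dA.

Here P = -13x^2y, Q = 13x y^2, so

    ∂Q/∂x = 13y^2,    ∂P/∂y = -13x^2,
    ∂Q/∂x - ∂P/∂y = 13x^2 + 13y^2.

D is the region x^2 + y^2 ≤ 25. Evaluating the double integral:

In polar coordinates (x = r cos θ, y = r sin θ, dA = r dr dθ) the integrand becomes 13r^2, so

    ∬_D (13x^2 + 13y^2) dA = ∫_0^{2π} ∫_0^{5} (13r^2) · r dr dθ.

Inner (r from 0 to 5): 8125/4.
Outer (θ from 0 to 2π): 8125π/2.

Therefore ∮_C P dx + Q dy = 8125π/2.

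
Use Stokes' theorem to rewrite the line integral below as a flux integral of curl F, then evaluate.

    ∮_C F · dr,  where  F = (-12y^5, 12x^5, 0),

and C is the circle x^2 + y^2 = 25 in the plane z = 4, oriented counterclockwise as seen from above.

Let S be the flat disk x^2 + y^2 ≤ 25 in the plane z = 4, with upward unit normal n̂ = ẑ. By Stokes' theorem,

    ∮_C F · dr = ∬_S (∇ × F) · n̂ dS = ∬_D (curl F)_z dA,

where D is the disk x^2 + y^2 ≤ 25.

Compute the curl of F = (-12y^5, 12x^5, 0):
    (∇ × F)_x = ∂F_z/∂y - ∂F_y/∂z = 0,
    (∇ × F)_y = ∂F_x/∂z - ∂F_z/∂x = 0,
    (∇ × F)_z = ∂F_y/∂x - ∂F_x/∂y = 60x^4 + 60y^4.

On z = 4, (curl F)_z = 60x^4 + 60y^4.

Convert to polar (x = r cos θ, y = r sin θ, dA = r dr dθ); the integrand becomes 60r^4(sin(θ)^4 + cos(θ)^4), so

    ∬_D (curl F)_z dA = ∫_0^{2π} ∫_0^{5} (60r^4(sin(θ)^4 + cos(θ)^4)) · r dr dθ.

Inner (r from 0 to 5): 156250sin(θ)^4 + 156250cos(θ)^4.
Outer (θ from 0 to 2π): 234375π.

Therefore ∮_C F · dr = 234375π.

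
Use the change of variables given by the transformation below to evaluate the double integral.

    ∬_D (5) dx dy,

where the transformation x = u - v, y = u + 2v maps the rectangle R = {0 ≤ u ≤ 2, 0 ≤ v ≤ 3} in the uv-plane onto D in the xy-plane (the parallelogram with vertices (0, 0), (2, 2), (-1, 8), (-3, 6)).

Compute the Jacobian determinant of (x, y) with respect to (u, v):

    ∂(x,y)/∂(u,v) = | 1  -1 | = (1)(2) - (-1)(1) = 3.
                   | 1  2 |

Its absolute value is |J| = 3 (the area scaling factor).

Substituting x = u - v, y = u + 2v into the integrand,

    5 → 5,

so the integral becomes

    ∬_R (5) · |J| du dv = ∫_0^2 ∫_0^3 (15) dv du.

Inner (v): 45.
Outer (u): 90.

Therefore ∬_D (5) dx dy = 90.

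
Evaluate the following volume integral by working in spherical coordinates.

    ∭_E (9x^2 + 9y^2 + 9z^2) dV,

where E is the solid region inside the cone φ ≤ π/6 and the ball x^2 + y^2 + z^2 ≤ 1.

In spherical coordinates, x = ρ sin(φ) cos(θ), y = ρ sin(φ) sin(θ), z = ρ cos(φ), and dV = ρ^2 sin(φ) dρ dφ dθ.

The integrand becomes 9ρ^2, so

    ∭_E (9x^2 + 9y^2 + 9z^2) dV = ∫_{0}^{2π} ∫_{0}^{π/6} ∫_{0}^{1} (9ρ^2) · ρ^2 sin(φ) dρ dφ dθ.

Inner (ρ): 9sin(φ)/5.
Middle (φ): 9/5 - 9sqrt(3)/10.
Outer (θ): 9π (2 - sqrt(3))/5.

Therefore the triple integral equals 9π (2 - sqrt(3))/5.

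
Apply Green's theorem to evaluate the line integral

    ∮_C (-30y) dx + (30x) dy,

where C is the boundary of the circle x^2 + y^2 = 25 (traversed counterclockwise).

Green's theorem converts the closed line integral into a double integral over the enclosed region D:

    ∮_C P dx + Q dy = ∬_D (∂Q/∂x - ∂P/∂y) dA.

Here P = -30y, Q = 30x, so

    ∂Q/∂x = 30,    ∂P/∂y = -30,
    ∂Q/∂x - ∂P/∂y = 60.

D is the region x^2 + y^2 ≤ 25. Evaluating the double integral:

In polar coordinates (x = r cos θ, y = r sin θ, dA = r dr dθ) the integrand becomes 60, so

    ∬_D (60) dA = ∫_0^{2π} ∫_0^{5} (60) · r dr dθ.

Inner (r from 0 to 5): 750.
Outer (θ from 0 to 2π): 1500π.

Therefore ∮_C P dx + Q dy = 1500π.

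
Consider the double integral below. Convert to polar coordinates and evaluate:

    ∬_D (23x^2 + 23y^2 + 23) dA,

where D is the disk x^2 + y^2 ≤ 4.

The region D is 0 ≤ r ≤ 2, 0 ≤ θ ≤ 2π in polar coordinates, where x = r cos(θ), y = r sin(θ), and dA = r dr dθ.

Under the substitution, the integrand becomes 23r^2 + 23, so

    ∬_D (23x^2 + 23y^2 + 23) dA = ∫_{0}^{2π} ∫_{0}^{2} (23r^2 + 23) · r dr dθ.

Inner integral (in r): ∫_{0}^{2} (23r^2 + 23) · r dr = 138.

Outer integral (in θ): ∫_{0}^{2π} (138) dθ = 276π.

Therefore ∬_D (23x^2 + 23y^2 + 23) dA = 276π.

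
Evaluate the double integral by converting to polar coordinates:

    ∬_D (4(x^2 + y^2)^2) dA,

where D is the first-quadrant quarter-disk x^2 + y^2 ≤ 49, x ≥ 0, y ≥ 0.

The region D is 0 ≤ r ≤ 7, 0 ≤ θ ≤ π/2 in polar coordinates, where x = r cos(θ), y = r sin(θ), and dA = r dr dθ.

Under the substitution, the integrand becomes 4r^4, so

    ∬_D (4(x^2 + y^2)^2) dA = ∫_{0}^{π/2} ∫_{0}^{7} (4r^4) · r dr dθ.

Inner integral (in r): ∫_{0}^{7} (4r^4) · r dr = 235298/3.

Outer integral (in θ): ∫_{0}^{π/2} (235298/3) dθ = 117649π/3.

Therefore ∬_D (4(x^2 + y^2)^2) dA = 117649π/3.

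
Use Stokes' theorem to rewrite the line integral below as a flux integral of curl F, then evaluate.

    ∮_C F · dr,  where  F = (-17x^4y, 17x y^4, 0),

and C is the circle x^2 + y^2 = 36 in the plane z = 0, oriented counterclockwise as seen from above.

Let S be the flat disk x^2 + y^2 ≤ 36 in the plane z = 0, with upward unit normal n̂ = ẑ. By Stokes' theorem,

    ∮_C F · dr = ∬_S (∇ × F) · n̂ dS = ∬_D (curl F)_z dA,

where D is the disk x^2 + y^2 ≤ 36.

Compute the curl of F = (-17x^4y, 17x y^4, 0):
    (∇ × F)_x = ∂F_z/∂y - ∂F_y/∂z = 0,
    (∇ × F)_y = ∂F_x/∂z - ∂F_z/∂x = 0,
    (∇ × F)_z = ∂F_y/∂x - ∂F_x/∂y = 17x^4 + 17y^4.

On z = 0, (curl F)_z = 17x^4 + 17y^4.

Convert to polar (x = r cos θ, y = r sin θ, dA = r dr dθ); the integrand becomes 17r^4(sin(θ)^4 + cos(θ)^4), so

    ∬_D (curl F)_z dA = ∫_0^{2π} ∫_0^{6} (17r^4(sin(θ)^4 + cos(θ)^4)) · r dr dθ.

Inner (r from 0 to 6): 132192sin(θ)^4 + 132192cos(θ)^4.
Outer (θ from 0 to 2π): 198288π.

Therefore ∮_C F · dr = 198288π.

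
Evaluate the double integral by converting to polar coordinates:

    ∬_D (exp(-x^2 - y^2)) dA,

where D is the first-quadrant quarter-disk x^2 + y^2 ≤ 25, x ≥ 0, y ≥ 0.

The region D is 0 ≤ r ≤ 5, 0 ≤ θ ≤ π/2 in polar coordinates, where x = r cos(θ), y = r sin(θ), and dA = r dr dθ.

Under the substitution, the integrand becomes exp(-r^2), so

    ∬_D (exp(-x^2 - y^2)) dA = ∫_{0}^{π/2} ∫_{0}^{5} (exp(-r^2)) · r dr dθ.

Inner integral (in r): ∫_{0}^{5} (exp(-r^2)) · r dr = -(1 - exp(25))exp(-25)/2.

Outer integral (in θ): ∫_{0}^{π/2} (-(1 - exp(25))exp(-25)/2) dθ = -π exp(-25)/4 + π/4.

Therefore ∬_D (exp(-x^2 - y^2)) dA = -π exp(-25)/4 + π/4.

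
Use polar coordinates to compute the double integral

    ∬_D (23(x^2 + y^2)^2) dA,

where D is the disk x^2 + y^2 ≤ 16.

The region D is 0 ≤ r ≤ 4, 0 ≤ θ ≤ 2π in polar coordinates, where x = r cos(θ), y = r sin(θ), and dA = r dr dθ.

Under the substitution, the integrand becomes 23r^4, so

    ∬_D (23(x^2 + y^2)^2) dA = ∫_{0}^{2π} ∫_{0}^{4} (23r^4) · r dr dθ.

Inner integral (in r): ∫_{0}^{4} (23r^4) · r dr = 47104/3.

Outer integral (in θ): ∫_{0}^{2π} (47104/3) dθ = 94208π/3.

Therefore ∬_D (23(x^2 + y^2)^2) dA = 94208π/3.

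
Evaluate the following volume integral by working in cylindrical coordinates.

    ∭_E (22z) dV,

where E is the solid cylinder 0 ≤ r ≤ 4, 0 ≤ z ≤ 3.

In cylindrical coordinates, x = r cos(θ), y = r sin(θ), z = z, and dV = r dr dθ dz.

The integrand becomes 22z, so

    ∭_E (22z) dV = ∫_{0}^{2π} ∫_{0}^{4} ∫_{0}^{3} (22z) · r dz dr dθ.

Inner (z): 99r.
Middle (r from 0 to 4): 792.
Outer (θ): 1584π.

Therefore the triple integral equals 1584π.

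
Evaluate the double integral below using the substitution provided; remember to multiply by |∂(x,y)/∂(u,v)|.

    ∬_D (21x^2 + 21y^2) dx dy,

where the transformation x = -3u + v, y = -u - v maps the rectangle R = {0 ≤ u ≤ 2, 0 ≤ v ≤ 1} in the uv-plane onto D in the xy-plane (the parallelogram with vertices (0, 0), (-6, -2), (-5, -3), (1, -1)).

Compute the Jacobian determinant of (x, y) with respect to (u, v):

    ∂(x,y)/∂(u,v) = | -3  1 | = (-3)(-1) - (1)(-1) = 4.
                   | -1  -1 |

Its absolute value is |J| = 4 (the area scaling factor).

Substituting x = -3u + v, y = -u - v into the integrand,

    21x^2 + 21y^2 → 210u^2 - 84u v + 42v^2,

so the integral becomes

    ∬_R (210u^2 - 84u v + 42v^2) · |J| du dv = ∫_0^2 ∫_0^1 (840u^2 - 336u v + 168v^2) dv du.

Inner (v): 840u^2 - 168u + 56.
Outer (u): 2016.

Therefore ∬_D (21x^2 + 21y^2) dx dy = 2016.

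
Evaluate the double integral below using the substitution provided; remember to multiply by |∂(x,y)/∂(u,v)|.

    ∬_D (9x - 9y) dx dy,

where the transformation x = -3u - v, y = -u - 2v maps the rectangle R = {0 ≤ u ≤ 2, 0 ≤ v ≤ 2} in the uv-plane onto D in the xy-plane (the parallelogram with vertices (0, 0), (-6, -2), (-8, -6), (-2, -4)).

Compute the Jacobian determinant of (x, y) with respect to (u, v):

    ∂(x,y)/∂(u,v) = | -3  -1 | = (-3)(-2) - (-1)(-1) = 5.
                   | -1  -2 |

Its absolute value is |J| = 5 (the area scaling factor).

Substituting x = -3u - v, y = -u - 2v into the integrand,

    9x - 9y → -18u + 9v,

so the integral becomes

    ∬_R (-18u + 9v) · |J| du dv = ∫_0^2 ∫_0^2 (-90u + 45v) dv du.

Inner (v): 90 - 180u.
Outer (u): -180.

Therefore ∬_D (9x - 9y) dx dy = -180.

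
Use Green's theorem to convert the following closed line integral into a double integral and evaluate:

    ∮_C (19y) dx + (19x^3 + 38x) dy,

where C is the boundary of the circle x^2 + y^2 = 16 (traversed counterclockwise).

Green's theorem converts the closed line integral into a double integral over the enclosed region D:

    ∮_C P dx + Q dy = ∬_D (∂Q/∂x - ∂P/∂y) dA.

Here P = 19y, Q = 19x^3 + 38x, so

    ∂Q/∂x = 57x^2 + 38,    ∂P/∂y = 19,
    ∂Q/∂x - ∂P/∂y = 57x^2 + 19.

D is the region x^2 + y^2 ≤ 16. Evaluating the double integral:

In polar coordinates (x = r cos θ, y = r sin θ, dA = r dr dθ) the integrand becomes 57r^2cos(θ)^2 + 19, so

    ∬_D (57x^2 + 19) dA = ∫_0^{2π} ∫_0^{4} (57r^2cos(θ)^2 + 19) · r dr dθ.

Inner (r from 0 to 4): 3648cos(θ)^2 + 152.
Outer (θ from 0 to 2π): 3952π.

Therefore ∮_C P dx + Q dy = 3952π.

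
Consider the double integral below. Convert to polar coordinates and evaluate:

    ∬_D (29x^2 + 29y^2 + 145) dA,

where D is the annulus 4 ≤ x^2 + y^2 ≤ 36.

The region D is 2 ≤ r ≤ 6, 0 ≤ θ ≤ 2π in polar coordinates, where x = r cos(θ), y = r sin(θ), and dA = r dr dθ.

Under the substitution, the integrand becomes 29r^2 + 145, so

    ∬_D (29x^2 + 29y^2 + 145) dA = ∫_{0}^{2π} ∫_{2}^{6} (29r^2 + 145) · r dr dθ.

Inner integral (in r): ∫_{2}^{6} (29r^2 + 145) · r dr = 11600.

Outer integral (in θ): ∫_{0}^{2π} (11600) dθ = 23200π.

Therefore ∬_D (29x^2 + 29y^2 + 145) dA = 23200π.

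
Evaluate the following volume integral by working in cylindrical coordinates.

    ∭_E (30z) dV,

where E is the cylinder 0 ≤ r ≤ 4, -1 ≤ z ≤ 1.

In cylindrical coordinates, x = r cos(θ), y = r sin(θ), z = z, and dV = r dr dθ dz.

The integrand becomes 30z, so

    ∭_E (30z) dV = ∫_{0}^{2π} ∫_{0}^{4} ∫_{-1}^{1} (30z) · r dz dr dθ.

Inner (z): 0.
Middle (r from 0 to 4): 0.
Outer (θ): 0.

Therefore the triple integral equals 0.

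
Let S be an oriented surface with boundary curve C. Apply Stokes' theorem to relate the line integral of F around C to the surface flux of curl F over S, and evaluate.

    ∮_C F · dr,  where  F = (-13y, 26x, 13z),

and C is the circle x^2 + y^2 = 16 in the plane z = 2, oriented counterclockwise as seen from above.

Let S be the flat disk x^2 + y^2 ≤ 16 in the plane z = 2, with upward unit normal n̂ = ẑ. By Stokes' theorem,

    ∮_C F · dr = ∬_S (∇ × F) · n̂ dS = ∬_D (curl F)_z dA,

where D is the disk x^2 + y^2 ≤ 16.

Compute the curl of F = (-13y, 26x, 13z):
    (∇ × F)_x = ∂F_z/∂y - ∂F_y/∂z = 0,
    (∇ × F)_y = ∂F_x/∂z - ∂F_z/∂x = 0,
    (∇ × F)_z = ∂F_y/∂x - ∂F_x/∂y = 39.

On z = 2, (curl F)_z = 39.

Convert to polar (x = r cos θ, y = r sin θ, dA = r dr dθ); the integrand becomes 39, so

    ∬_D (curl F)_z dA = ∫_0^{2π} ∫_0^{4} (39) · r dr dθ.

Inner (r from 0 to 4): 312.
Outer (θ from 0 to 2π): 624π.

Therefore ∮_C F · dr = 624π.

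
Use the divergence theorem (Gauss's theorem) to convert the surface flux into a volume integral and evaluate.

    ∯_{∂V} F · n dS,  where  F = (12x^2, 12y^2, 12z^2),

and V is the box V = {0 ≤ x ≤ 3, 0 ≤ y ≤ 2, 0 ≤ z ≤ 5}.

By the divergence theorem,

    ∯_{∂V} F · n dS = ∭_V (∇ · F) dV.

Compute the divergence:
    ∇ · F = ∂F_x/∂x + ∂F_y/∂y + ∂F_z/∂z = 24x + 24y + 24z.

V is a rectangular box, so dV = dx dy dz with 0 ≤ x ≤ 3, 0 ≤ y ≤ 2, 0 ≤ z ≤ 5.

Integrate (24x + 24y + 24z) over V as an iterated integral:

    ∭_V (∇·F) dV = ∫_0^{3} ∫_0^{2} ∫_0^{5} (24x + 24y + 24z) dz dy dx.

Inner (z from 0 to 5): 120x + 120y + 300.
Middle (y from 0 to 2): 240x + 840.
Outer (x from 0 to 3): 3600.

Therefore ∯_{∂V} F · n dS = 3600.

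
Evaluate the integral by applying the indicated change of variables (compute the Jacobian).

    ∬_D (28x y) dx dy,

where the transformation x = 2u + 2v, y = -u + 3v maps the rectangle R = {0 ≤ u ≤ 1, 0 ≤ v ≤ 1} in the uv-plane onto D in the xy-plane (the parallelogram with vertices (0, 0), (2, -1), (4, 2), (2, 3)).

Compute the Jacobian determinant of (x, y) with respect to (u, v):

    ∂(x,y)/∂(u,v) = | 2  2 | = (2)(3) - (2)(-1) = 8.
                   | -1  3 |

Its absolute value is |J| = 8 (the area scaling factor).

Substituting x = 2u + 2v, y = -u + 3v into the integrand,

    28x y → -56u^2 + 112u v + 168v^2,

so the integral becomes

    ∬_R (-56u^2 + 112u v + 168v^2) · |J| du dv = ∫_0^1 ∫_0^1 (-448u^2 + 896u v + 1344v^2) dv du.

Inner (v): -448u^2 + 448u + 448.
Outer (u): 1568/3.

Therefore ∬_D (28x y) dx dy = 1568/3.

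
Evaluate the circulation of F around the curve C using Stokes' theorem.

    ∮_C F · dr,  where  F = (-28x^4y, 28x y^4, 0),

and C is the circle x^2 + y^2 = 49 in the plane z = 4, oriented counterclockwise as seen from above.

Let S be the flat disk x^2 + y^2 ≤ 49 in the plane z = 4, with upward unit normal n̂ = ẑ. By Stokes' theorem,

    ∮_C F · dr = ∬_S (∇ × F) · n̂ dS = ∬_D (curl F)_z dA,

where D is the disk x^2 + y^2 ≤ 49.

Compute the curl of F = (-28x^4y, 28x y^4, 0):
    (∇ × F)_x = ∂F_z/∂y - ∂F_y/∂z = 0,
    (∇ × F)_y = ∂F_x/∂z - ∂F_z/∂x = 0,
    (∇ × F)_z = ∂F_y/∂x - ∂F_x/∂y = 28x^4 + 28y^4.

On z = 4, (curl F)_z = 28x^4 + 28y^4.

Convert to polar (x = r cos θ, y = r sin θ, dA = r dr dθ); the integrand becomes 28r^4(sin(θ)^4 + cos(θ)^4), so

    ∬_D (curl F)_z dA = ∫_0^{2π} ∫_0^{7} (28r^4(sin(θ)^4 + cos(θ)^4)) · r dr dθ.

Inner (r from 0 to 7): 1647086sin(θ)^4/3 + 1647086cos(θ)^4/3.
Outer (θ from 0 to 2π): 823543π.

Therefore ∮_C F · dr = 823543π.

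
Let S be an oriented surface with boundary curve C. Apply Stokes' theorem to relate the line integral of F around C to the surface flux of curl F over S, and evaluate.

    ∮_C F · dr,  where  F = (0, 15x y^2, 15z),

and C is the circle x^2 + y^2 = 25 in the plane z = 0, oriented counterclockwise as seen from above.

Let S be the flat disk x^2 + y^2 ≤ 25 in the plane z = 0, with upward unit normal n̂ = ẑ. By Stokes' theorem,

    ∮_C F · dr = ∬_S (∇ × F) · n̂ dS = ∬_D (curl F)_z dA,

where D is the disk x^2 + y^2 ≤ 25.

Compute the curl of F = (0, 15x y^2, 15z):
    (∇ × F)_x = ∂F_z/∂y - ∂F_y/∂z = 0,
    (∇ × F)_y = ∂F_x/∂z - ∂F_z/∂x = 0,
    (∇ × F)_z = ∂F_y/∂x - ∂F_x/∂y = 15y^2.

On z = 0, (curl F)_z = 15y^2.

Convert to polar (x = r cos θ, y = r sin θ, dA = r dr dθ); the integrand becomes 15r^2sin(θ)^2, so

    ∬_D (curl F)_z dA = ∫_0^{2π} ∫_0^{5} (15r^2sin(θ)^2) · r dr dθ.

Inner (r from 0 to 5): 9375sin(θ)^2/4.
Outer (θ from 0 to 2π): 9375π/4.

Therefore ∮_C F · dr = 9375π/4.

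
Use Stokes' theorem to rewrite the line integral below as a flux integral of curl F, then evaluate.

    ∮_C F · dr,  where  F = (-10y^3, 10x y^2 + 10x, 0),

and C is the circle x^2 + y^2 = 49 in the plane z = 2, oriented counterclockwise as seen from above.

Let S be the flat disk x^2 + y^2 ≤ 49 in the plane z = 2, with upward unit normal n̂ = ẑ. By Stokes' theorem,

    ∮_C F · dr = ∬_S (∇ × F) · n̂ dS = ∬_D (curl F)_z dA,

where D is the disk x^2 + y^2 ≤ 49.

Compute the curl of F = (-10y^3, 10x y^2 + 10x, 0):
    (∇ × F)_x = ∂F_z/∂y - ∂F_y/∂z = 0,
    (∇ × F)_y = ∂F_x/∂z - ∂F_z/∂x = 0,
    (∇ × F)_z = ∂F_y/∂x - ∂F_x/∂y = 40y^2 + 10.

On z = 2, (curl F)_z = 40y^2 + 10.

Convert to polar (x = r cos θ, y = r sin θ, dA = r dr dθ); the integrand becomes 40r^2sin(θ)^2 + 10, so

    ∬_D (curl F)_z dA = ∫_0^{2π} ∫_0^{7} (40r^2sin(θ)^2 + 10) · r dr dθ.

Inner (r from 0 to 7): 24010sin(θ)^2 + 245.
Outer (θ from 0 to 2π): 24500π.

Therefore ∮_C F · dr = 24500π.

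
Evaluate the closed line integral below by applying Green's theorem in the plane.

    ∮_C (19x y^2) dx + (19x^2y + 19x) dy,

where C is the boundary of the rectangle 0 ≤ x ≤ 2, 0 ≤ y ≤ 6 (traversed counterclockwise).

Green's theorem converts the closed line integral into a double integral over the enclosed region D:

    ∮_C P dx + Q dy = ∬_D (∂Q/∂x - ∂P/∂y) dA.

Here P = 19x y^2, Q = 19x^2y + 19x, so

    ∂Q/∂x = 38x y + 19,    ∂P/∂y = 38x y,
    ∂Q/∂x - ∂P/∂y = 19.

D is the region 0 ≤ x ≤ 2, 0 ≤ y ≤ 6. Evaluating the double integral:

    ∬_D (19) dA = ∫_0^{2} ∫_0^{6} (19) dy dx.

Inner (y from 0 to 6): 114.
Outer (x from 0 to 2): 228.

Therefore ∮_C P dx + Q dy = 228.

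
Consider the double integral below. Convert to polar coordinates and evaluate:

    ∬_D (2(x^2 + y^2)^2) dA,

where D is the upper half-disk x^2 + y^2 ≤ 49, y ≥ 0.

The region D is 0 ≤ r ≤ 7, 0 ≤ θ ≤ π in polar coordinates, where x = r cos(θ), y = r sin(θ), and dA = r dr dθ.

Under the substitution, the integrand becomes 2r^4, so

    ∬_D (2(x^2 + y^2)^2) dA = ∫_{0}^{π} ∫_{0}^{7} (2r^4) · r dr dθ.

Inner integral (in r): ∫_{0}^{7} (2r^4) · r dr = 117649/3.

Outer integral (in θ): ∫_{0}^{π} (117649/3) dθ = 117649π/3.

Therefore ∬_D (2(x^2 + y^2)^2) dA = 117649π/3.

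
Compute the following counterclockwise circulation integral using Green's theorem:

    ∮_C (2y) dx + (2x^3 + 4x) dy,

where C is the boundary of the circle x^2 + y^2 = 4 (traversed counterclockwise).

Green's theorem converts the closed line integral into a double integral over the enclosed region D:

    ∮_C P dx + Q dy = ∬_D (∂Q/∂x - ∂P/∂y) dA.

Here P = 2y, Q = 2x^3 + 4x, so

    ∂Q/∂x = 6x^2 + 4,    ∂P/∂y = 2,
    ∂Q/∂x - ∂P/∂y = 6x^2 + 2.

D is the region x^2 + y^2 ≤ 4. Evaluating the double integral:

In polar coordinates (x = r cos θ, y = r sin θ, dA = r dr dθ) the integrand becomes 6r^2cos(θ)^2 + 2, so

    ∬_D (6x^2 + 2) dA = ∫_0^{2π} ∫_0^{2} (6r^2cos(θ)^2 + 2) · r dr dθ.

Inner (r from 0 to 2): 24cos(θ)^2 + 4.
Outer (θ from 0 to 2π): 32π.

Therefore ∮_C P dx + Q dy = 32π.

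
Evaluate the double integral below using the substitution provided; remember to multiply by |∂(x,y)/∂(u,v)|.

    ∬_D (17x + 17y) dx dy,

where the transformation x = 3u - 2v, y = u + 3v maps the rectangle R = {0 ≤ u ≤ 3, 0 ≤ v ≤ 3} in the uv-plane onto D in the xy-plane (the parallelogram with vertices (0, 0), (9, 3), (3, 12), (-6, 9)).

Compute the Jacobian determinant of (x, y) with respect to (u, v):

    ∂(x,y)/∂(u,v) = | 3  -2 | = (3)(3) - (-2)(1) = 11.
                   | 1  3 |

Its absolute value is |J| = 11 (the area scaling factor).

Substituting x = 3u - 2v, y = u + 3v into the integrand,

    17x + 17y → 68u + 17v,

so the integral becomes

    ∬_R (68u + 17v) · |J| du dv = ∫_0^3 ∫_0^3 (748u + 187v) dv du.

Inner (v): 2244u + 1683/2.
Outer (u): 25245/2.

Therefore ∬_D (17x + 17y) dx dy = 25245/2.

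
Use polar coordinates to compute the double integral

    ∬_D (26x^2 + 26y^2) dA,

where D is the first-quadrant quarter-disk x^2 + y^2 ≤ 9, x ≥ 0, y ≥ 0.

The region D is 0 ≤ r ≤ 3, 0 ≤ θ ≤ π/2 in polar coordinates, where x = r cos(θ), y = r sin(θ), and dA = r dr dθ.

Under the substitution, the integrand becomes 26r^2, so

    ∬_D (26x^2 + 26y^2) dA = ∫_{0}^{π/2} ∫_{0}^{3} (26r^2) · r dr dθ.

Inner integral (in r): ∫_{0}^{3} (26r^2) · r dr = 1053/2.

Outer integral (in θ): ∫_{0}^{π/2} (1053/2) dθ = 1053π/4.

Therefore ∬_D (26x^2 + 26y^2) dA = 1053π/4.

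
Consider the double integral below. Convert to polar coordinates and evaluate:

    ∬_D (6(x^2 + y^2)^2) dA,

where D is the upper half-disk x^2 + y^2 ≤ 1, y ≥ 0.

The region D is 0 ≤ r ≤ 1, 0 ≤ θ ≤ π in polar coordinates, where x = r cos(θ), y = r sin(θ), and dA = r dr dθ.

Under the substitution, the integrand becomes 6r^4, so

    ∬_D (6(x^2 + y^2)^2) dA = ∫_{0}^{π} ∫_{0}^{1} (6r^4) · r dr dθ.

Inner integral (in r): ∫_{0}^{1} (6r^4) · r dr = 1.

Outer integral (in θ): ∫_{0}^{π} (1) dθ = π.

Therefore ∬_D (6(x^2 + y^2)^2) dA = π.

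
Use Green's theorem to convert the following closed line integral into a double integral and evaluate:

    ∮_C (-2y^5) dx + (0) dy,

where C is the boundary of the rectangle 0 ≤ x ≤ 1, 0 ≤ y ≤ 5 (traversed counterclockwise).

Green's theorem converts the closed line integral into a double integral over the enclosed region D:

    ∮_C P dx + Q dy = ∬_D (∂Q/∂x - ∂P/∂y) dA.

Here P = -2y^5, Q = 0, so

    ∂Q/∂x = 0,    ∂P/∂y = -10y^4,
    ∂Q/∂x - ∂P/∂y = 10y^4.

D is the region 0 ≤ x ≤ 1, 0 ≤ y ≤ 5. Evaluating the double integral:

    ∬_D (10y^4) dA = ∫_0^{1} ∫_0^{5} (10y^4) dy dx.

Inner (y from 0 to 5): 6250.
Outer (x from 0 to 1): 6250.

Therefore ∮_C P dx + Q dy = 6250.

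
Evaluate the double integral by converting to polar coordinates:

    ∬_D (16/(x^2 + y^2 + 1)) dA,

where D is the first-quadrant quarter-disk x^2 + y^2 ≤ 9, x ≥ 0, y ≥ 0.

The region D is 0 ≤ r ≤ 3, 0 ≤ θ ≤ π/2 in polar coordinates, where x = r cos(θ), y = r sin(θ), and dA = r dr dθ.

Under the substitution, the integrand becomes 16/(r^2 + 1), so

    ∬_D (16/(x^2 + y^2 + 1)) dA = ∫_{0}^{π/2} ∫_{0}^{3} (16/(r^2 + 1)) · r dr dθ.

Inner integral (in r): ∫_{0}^{3} (16/(r^2 + 1)) · r dr = log(100000000).

Outer integral (in θ): ∫_{0}^{π/2} (log(100000000)) dθ = 4π log(10).

Therefore ∬_D (16/(x^2 + y^2 + 1)) dA = 4π log(10).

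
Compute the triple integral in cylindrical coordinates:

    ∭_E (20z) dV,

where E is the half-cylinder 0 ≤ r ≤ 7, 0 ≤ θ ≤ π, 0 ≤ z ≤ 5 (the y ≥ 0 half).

In cylindrical coordinates, x = r cos(θ), y = r sin(θ), z = z, and dV = r dr dθ dz.

The integrand becomes 20z, so

    ∭_E (20z) dV = ∫_{0}^{π} ∫_{0}^{7} ∫_{0}^{5} (20z) · r dz dr dθ.

Inner (z): 250r.
Middle (r from 0 to 7): 6125.
Outer (θ): 6125π.

Therefore the triple integral equals 6125π.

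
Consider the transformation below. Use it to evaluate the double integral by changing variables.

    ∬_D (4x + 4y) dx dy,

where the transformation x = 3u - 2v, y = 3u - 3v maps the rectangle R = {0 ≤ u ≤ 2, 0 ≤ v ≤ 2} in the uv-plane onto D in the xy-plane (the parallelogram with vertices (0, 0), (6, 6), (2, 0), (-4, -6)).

Compute the Jacobian determinant of (x, y) with respect to (u, v):

    ∂(x,y)/∂(u,v) = | 3  -2 | = (3)(-3) - (-2)(3) = -3.
                   | 3  -3 |

Its absolute value is |J| = 3 (the area scaling factor).

Substituting x = 3u - 2v, y = 3u - 3v into the integrand,

    4x + 4y → 24u - 20v,

so the integral becomes

    ∬_R (24u - 20v) · |J| du dv = ∫_0^2 ∫_0^2 (72u - 60v) dv du.

Inner (v): 144u - 120.
Outer (u): 48.

Therefore ∬_D (4x + 4y) dx dy = 48.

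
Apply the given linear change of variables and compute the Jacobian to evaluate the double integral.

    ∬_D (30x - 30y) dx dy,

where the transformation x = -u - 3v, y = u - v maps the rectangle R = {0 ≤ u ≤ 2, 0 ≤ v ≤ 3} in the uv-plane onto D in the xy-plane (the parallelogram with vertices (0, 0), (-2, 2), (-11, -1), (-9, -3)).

Compute the Jacobian determinant of (x, y) with respect to (u, v):

    ∂(x,y)/∂(u,v) = | -1  -3 | = (-1)(-1) - (-3)(1) = 4.
                   | 1  -1 |

Its absolute value is |J| = 4 (the area scaling factor).

Substituting x = -u - 3v, y = u - v into the integrand,

    30x - 30y → -60u - 60v,

so the integral becomes

    ∬_R (-60u - 60v) · |J| du dv = ∫_0^2 ∫_0^3 (-240u - 240v) dv du.

Inner (v): -720u - 1080.
Outer (u): -3600.

Therefore ∬_D (30x - 30y) dx dy = -3600.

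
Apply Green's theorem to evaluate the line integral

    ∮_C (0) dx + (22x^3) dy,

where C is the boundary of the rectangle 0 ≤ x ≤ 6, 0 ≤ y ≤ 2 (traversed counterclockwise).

Green's theorem converts the closed line integral into a double integral over the enclosed region D:

    ∮_C P dx + Q dy = ∬_D (∂Q/∂x - ∂P/∂y) dA.

Here P = 0, Q = 22x^3, so

    ∂Q/∂x = 66x^2,    ∂P/∂y = 0,
    ∂Q/∂x - ∂P/∂y = 66x^2.

D is the region 0 ≤ x ≤ 6, 0 ≤ y ≤ 2. Evaluating the double integral:

    ∬_D (66x^2) dA = ∫_0^{6} ∫_0^{2} (66x^2) dy dx.

Inner (y from 0 to 2): 132x^2.
Outer (x from 0 to 6): 9504.

Therefore ∮_C P dx + Q dy = 9504.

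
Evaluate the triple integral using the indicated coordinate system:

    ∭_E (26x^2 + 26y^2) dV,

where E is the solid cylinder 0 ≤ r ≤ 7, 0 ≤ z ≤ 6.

In cylindrical coordinates, x = r cos(θ), y = r sin(θ), z = z, and dV = r dr dθ dz.

The integrand becomes 26r^2, so

    ∭_E (26x^2 + 26y^2) dV = ∫_{0}^{2π} ∫_{0}^{7} ∫_{0}^{6} (26r^2) · r dz dr dθ.

Inner (z): 156r^3.
Middle (r from 0 to 7): 93639.
Outer (θ): 187278π.

Therefore the triple integral equals 187278π.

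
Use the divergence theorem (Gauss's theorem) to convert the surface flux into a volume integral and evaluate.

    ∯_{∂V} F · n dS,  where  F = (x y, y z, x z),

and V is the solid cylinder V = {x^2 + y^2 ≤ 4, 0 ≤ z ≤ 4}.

By the divergence theorem,

    ∯_{∂V} F · n dS = ∭_V (∇ · F) dV.

Compute the divergence:
    ∇ · F = ∂F_x/∂x + ∂F_y/∂y + ∂F_z/∂z = y + z + x = x + y + z.

In cylindrical coordinates, x = r cos(θ), y = r sin(θ), z = z, dV = r dr dθ dz, with 0 ≤ r ≤ 2, 0 ≤ θ ≤ 2π, 0 ≤ z ≤ 4.

The integrand, after substitution and multiplying by the volume element, becomes (sqrt(2)r sin(θ + π/4) + z) · r, so

    ∭_V (∇·F) dV = ∫_0^{2π} ∫_0^{2} ∫_0^{4} (sqrt(2)r sin(θ + π/4) + z) · r dz dr dθ.

Inner (z from 0 to 4): 4r (sqrt(2)r sin(θ + π/4) + 2).
Middle (r from 0 to 2): 32sqrt(2)sin(θ + π/4)/3 + 16.
Outer (θ from 0 to 2π): 32π.

Therefore ∯_{∂V} F · n dS = 32π.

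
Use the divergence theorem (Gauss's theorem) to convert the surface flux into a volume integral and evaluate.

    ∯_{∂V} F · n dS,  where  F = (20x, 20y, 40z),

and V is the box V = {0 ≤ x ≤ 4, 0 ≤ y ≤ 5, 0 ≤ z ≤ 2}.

By the divergence theorem,

    ∯_{∂V} F · n dS = ∭_V (∇ · F) dV.

Compute the divergence:
    ∇ · F = ∂F_x/∂x + ∂F_y/∂y + ∂F_z/∂z = 20 + 20 + 40 = 80.

V is a rectangular box, so dV = dx dy dz with 0 ≤ x ≤ 4, 0 ≤ y ≤ 5, 0 ≤ z ≤ 2.

Integrate (80) over V as an iterated integral:

    ∭_V (∇·F) dV = ∫_0^{4} ∫_0^{5} ∫_0^{2} (80) dz dy dx.

Inner (z from 0 to 2): 160.
Middle (y from 0 to 5): 800.
Outer (x from 0 to 4): 3200.

Therefore ∯_{∂V} F · n dS = 3200.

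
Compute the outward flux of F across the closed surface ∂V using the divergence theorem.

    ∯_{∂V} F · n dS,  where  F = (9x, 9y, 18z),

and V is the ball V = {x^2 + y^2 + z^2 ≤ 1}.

By the divergence theorem,

    ∯_{∂V} F · n dS = ∭_V (∇ · F) dV.

Compute the divergence:
    ∇ · F = ∂F_x/∂x + ∂F_y/∂y + ∂F_z/∂z = 9 + 9 + 18 = 36.

In spherical coordinates, x = ρ sin(φ) cos(θ), y = ρ sin(φ) sin(θ), z = ρ cos(φ), dV = ρ^2 sin(φ) dρ dφ dθ, with 0 ≤ ρ ≤ 1, 0 ≤ φ ≤ π, 0 ≤ θ ≤ 2π.

The integrand, after substitution and multiplying by the volume element, becomes (36) · ρ^2 sin(φ), so

    ∭_V (∇·F) dV = ∫_0^{2π} ∫_0^{π} ∫_0^{1} (36) · ρ^2 sin(φ) dρ dφ dθ.

Inner (ρ from 0 to 1): 12sin(φ).
Middle (φ from 0 to π): 24.
Outer (θ from 0 to 2π): 48π.

Therefore ∯_{∂V} F · n dS = 48π.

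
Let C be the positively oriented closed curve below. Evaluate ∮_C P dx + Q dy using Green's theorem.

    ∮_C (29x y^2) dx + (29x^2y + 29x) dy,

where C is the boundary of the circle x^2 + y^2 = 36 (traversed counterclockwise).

Green's theorem converts the closed line integral into a double integral over the enclosed region D:

    ∮_C P dx + Q dy = ∬_D (∂Q/∂x - ∂P/∂y) dA.

Here P = 29x y^2, Q = 29x^2y + 29x, so

    ∂Q/∂x = 58x y + 29,    ∂P/∂y = 58x y,
    ∂Q/∂x - ∂P/∂y = 29.

D is the region x^2 + y^2 ≤ 36. Evaluating the double integral:

In polar coordinates (x = r cos θ, y = r sin θ, dA = r dr dθ) the integrand becomes 29, so

    ∬_D (29) dA = ∫_0^{2π} ∫_0^{6} (29) · r dr dθ.

Inner (r from 0 to 6): 522.
Outer (θ from 0 to 2π): 1044π.

Therefore ∮_C P dx + Q dy = 1044π.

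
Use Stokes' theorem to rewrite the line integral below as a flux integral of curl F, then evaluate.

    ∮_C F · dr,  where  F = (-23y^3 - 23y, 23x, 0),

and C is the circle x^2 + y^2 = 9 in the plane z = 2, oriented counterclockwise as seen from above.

Let S be the flat disk x^2 + y^2 ≤ 9 in the plane z = 2, with upward unit normal n̂ = ẑ. By Stokes' theorem,

    ∮_C F · dr = ∬_S (∇ × F) · n̂ dS = ∬_D (curl F)_z dA,

where D is the disk x^2 + y^2 ≤ 9.

Compute the curl of F = (-23y^3 - 23y, 23x, 0):
    (∇ × F)_x = ∂F_z/∂y - ∂F_y/∂z = 0,
    (∇ × F)_y = ∂F_x/∂z - ∂F_z/∂x = 0,
    (∇ × F)_z = ∂F_y/∂x - ∂F_x/∂y = 69y^2 + 46.

On z = 2, (curl F)_z = 69y^2 + 46.

Convert to polar (x = r cos θ, y = r sin θ, dA = r dr dθ); the integrand becomes 69r^2sin(θ)^2 + 46, so

    ∬_D (curl F)_z dA = ∫_0^{2π} ∫_0^{3} (69r^2sin(θ)^2 + 46) · r dr dθ.

Inner (r from 0 to 3): 5589sin(θ)^2/4 + 207.
Outer (θ from 0 to 2π): 7245π/4.

Therefore ∮_C F · dr = 7245π/4.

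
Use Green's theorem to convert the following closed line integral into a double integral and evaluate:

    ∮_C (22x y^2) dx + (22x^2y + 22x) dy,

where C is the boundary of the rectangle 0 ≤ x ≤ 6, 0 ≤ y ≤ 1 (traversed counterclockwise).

Green's theorem converts the closed line integral into a double integral over the enclosed region D:

    ∮_C P dx + Q dy = ∬_D (∂Q/∂x - ∂P/∂y) dA.

Here P = 22x y^2, Q = 22x^2y + 22x, so

    ∂Q/∂x = 44x y + 22,    ∂P/∂y = 44x y,
    ∂Q/∂x - ∂P/∂y = 22.

D is the region 0 ≤ x ≤ 6, 0 ≤ y ≤ 1. Evaluating the double integral:

    ∬_D (22) dA = ∫_0^{6} ∫_0^{1} (22) dy dx.

Inner (y from 0 to 1): 22.
Outer (x from 0 to 6): 132.

Therefore ∮_C P dx + Q dy = 132.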